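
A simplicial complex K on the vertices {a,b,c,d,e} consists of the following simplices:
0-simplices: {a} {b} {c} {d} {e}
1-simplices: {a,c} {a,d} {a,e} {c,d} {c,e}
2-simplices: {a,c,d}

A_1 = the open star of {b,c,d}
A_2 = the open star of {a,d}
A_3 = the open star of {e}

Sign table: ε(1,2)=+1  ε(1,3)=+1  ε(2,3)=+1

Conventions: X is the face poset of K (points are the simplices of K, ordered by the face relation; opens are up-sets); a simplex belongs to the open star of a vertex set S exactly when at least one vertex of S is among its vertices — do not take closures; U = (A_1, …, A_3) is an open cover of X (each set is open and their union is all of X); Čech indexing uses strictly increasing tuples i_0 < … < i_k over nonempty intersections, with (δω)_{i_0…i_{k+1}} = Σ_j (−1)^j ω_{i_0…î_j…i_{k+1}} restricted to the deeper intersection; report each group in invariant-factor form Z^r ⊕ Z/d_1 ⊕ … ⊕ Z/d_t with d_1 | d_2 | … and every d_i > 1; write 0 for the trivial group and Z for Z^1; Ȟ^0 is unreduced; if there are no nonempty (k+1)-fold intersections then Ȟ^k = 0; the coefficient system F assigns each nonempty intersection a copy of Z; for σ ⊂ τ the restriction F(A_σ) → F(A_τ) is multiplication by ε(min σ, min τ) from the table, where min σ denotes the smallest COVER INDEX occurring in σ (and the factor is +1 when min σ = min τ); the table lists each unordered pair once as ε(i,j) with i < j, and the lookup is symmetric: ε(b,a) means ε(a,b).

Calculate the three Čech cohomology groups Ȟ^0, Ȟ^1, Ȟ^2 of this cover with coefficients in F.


nonempty overlaps:
  A1={{b},{c},{d},{a,c},{a,d},{c,d},{c,e},{a,c,d}} A2={{a},{d},{a,c},{a,d},{a,e},{c,d},{a,c,d}} A3={{e},{a,e},{c,e}}
  A12={{d},{a,c},{a,d},{c,d},{a,c,d}} A13={{c,e}} A23={{a,e}}
C dims 3,3; δ0: rk 2, SNF 1^2
degree 0: 3−2−0 = 1 → Ȟ^0 ≅ Z
degree 1: 3−0−2 = 1 → Ȟ^1 ≅ Z
degree 2: 0−0−0 = 0 → Ȟ^2 ≅ 0

Ȟ^0 = Z,  Ȟ^1 = Z,  Ȟ^2 = 0


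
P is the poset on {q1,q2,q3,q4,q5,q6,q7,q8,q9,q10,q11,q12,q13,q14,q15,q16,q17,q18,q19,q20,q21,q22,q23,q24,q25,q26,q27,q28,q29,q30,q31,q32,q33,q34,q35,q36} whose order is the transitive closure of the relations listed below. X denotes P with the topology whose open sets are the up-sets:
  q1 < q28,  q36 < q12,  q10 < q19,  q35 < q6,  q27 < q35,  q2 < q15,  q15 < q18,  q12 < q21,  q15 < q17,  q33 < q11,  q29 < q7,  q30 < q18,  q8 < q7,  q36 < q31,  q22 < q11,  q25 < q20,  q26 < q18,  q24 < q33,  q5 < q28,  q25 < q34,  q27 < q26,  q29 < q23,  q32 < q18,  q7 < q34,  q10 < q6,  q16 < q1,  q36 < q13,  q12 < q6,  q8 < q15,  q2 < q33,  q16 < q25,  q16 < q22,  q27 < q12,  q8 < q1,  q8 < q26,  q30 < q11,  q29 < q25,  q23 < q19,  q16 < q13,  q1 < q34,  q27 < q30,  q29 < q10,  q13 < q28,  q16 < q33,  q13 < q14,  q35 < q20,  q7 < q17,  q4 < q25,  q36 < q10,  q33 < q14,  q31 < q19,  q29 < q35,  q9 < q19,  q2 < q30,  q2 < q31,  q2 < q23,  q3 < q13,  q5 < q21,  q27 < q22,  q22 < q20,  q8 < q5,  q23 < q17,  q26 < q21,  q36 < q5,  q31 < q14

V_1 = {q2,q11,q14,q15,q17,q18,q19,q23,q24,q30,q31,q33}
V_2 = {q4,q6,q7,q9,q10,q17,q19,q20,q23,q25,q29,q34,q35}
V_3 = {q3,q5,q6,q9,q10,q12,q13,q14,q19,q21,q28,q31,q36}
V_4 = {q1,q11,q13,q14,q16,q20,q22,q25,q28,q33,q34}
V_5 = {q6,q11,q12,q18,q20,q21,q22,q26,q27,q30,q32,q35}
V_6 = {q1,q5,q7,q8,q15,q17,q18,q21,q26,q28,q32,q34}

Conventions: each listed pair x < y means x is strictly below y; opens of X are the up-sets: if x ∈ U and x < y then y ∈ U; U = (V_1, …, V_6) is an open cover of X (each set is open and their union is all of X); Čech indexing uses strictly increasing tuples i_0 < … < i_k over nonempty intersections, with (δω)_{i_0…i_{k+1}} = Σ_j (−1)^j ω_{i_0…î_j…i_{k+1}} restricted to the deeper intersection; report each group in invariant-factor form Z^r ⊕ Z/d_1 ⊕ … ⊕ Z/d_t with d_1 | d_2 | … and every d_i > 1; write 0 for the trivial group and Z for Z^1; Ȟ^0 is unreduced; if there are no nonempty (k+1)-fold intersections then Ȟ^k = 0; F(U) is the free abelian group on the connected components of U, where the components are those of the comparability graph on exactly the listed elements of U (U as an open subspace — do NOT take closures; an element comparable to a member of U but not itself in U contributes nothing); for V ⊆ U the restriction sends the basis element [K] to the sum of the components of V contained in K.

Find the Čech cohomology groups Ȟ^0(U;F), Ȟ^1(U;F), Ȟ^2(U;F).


Ȟ^0(U;F) ≅ Z; Ȟ^1(U;F) ≅ 0; Ȟ^2(U;F) ≅ Z/2

intersection data:
  V12={q17,q19,q23} V13={q14,q19,q31} V14={q11,q14,q33} V15={q11,q18,q30} V16={q15,q17,q18} V23={q6,q9,q10,q19} V24={q20,q25,q34} V25={q6,q20,q35} V26={q7,q17,q34} V34={q13,q14,q28} V35={q6,q12,q21} V36={q5,q21,q28} V45={q11,q20,q22} V46={q1,q28,q34} V56={q18,q21,q26,q32}
  V123={q19} V126={q17} V134={q14} V145={q11} V156={q18} V235={q6} V245={q20} V246={q34} V346={q28} V356={q21}
components per intersection:
  V1: {q2,q11,q14,q15,q17,q18,q19,q23,q24,q30,q31,q33}
  V2: {q4,q6,q7,q9,q10,q17,q19,q20,q23,q25,q29,q34,q35}
  V3: {q3,q5,q6,q9,q10,q12,q13,q14,q19,q21,q28,q31,q36}
  V4: {q1,q11,q13,q14,q16,q20,q22,q25,q28,q33,q34}
  V5: {q6,q11,q12,q18,q20,q21,q22,q26,q27,q30,q32,q35}
  V6: {q1,q5,q7,q8,q15,q17,q18,q21,q26,q28,q32,q34}
  V12: {q17,q19,q23}
  V13: {q14,q19,q31}
  V14: {q11,q14,q33}
  V15: {q11,q18,q30}
  V16: {q15,q17,q18}
  V23: {q6,q9,q10,q19}
  V24: {q20,q25,q34}
  V25: {q6,q20,q35}
  V26: {q7,q17,q34}
  V34: {q13,q14,q28}
  V35: {q6,q12,q21}
  V36: {q5,q21,q28}
  V45: {q11,q20,q22}
  V46: {q1,q28,q34}
  V56: {q18,q21,q26,q32}
  V123: {q19}
  V126: {q17}
  V134: {q14}
  V145: {q11}
  V156: {q18}
  V235: {q6}
  V245: {q20}
  V246: {q34}
  V346: {q28}
  V356: {q21}
C dims 6,15,10; δ0: rk 5, SNF 1^5; δ1: rk 10, SNF 1^9·2
Ȟ^0 = (6 − 5) − 0 = 1, so Ȟ^0 ≅ Z
Ȟ^1 = (15 − 10) − 5 = 0, so Ȟ^1 ≅ 0
Ȟ^2 = (10 − 0) − 10 = 0 plus torsion [2], so Ȟ^2 ≅ Z/2


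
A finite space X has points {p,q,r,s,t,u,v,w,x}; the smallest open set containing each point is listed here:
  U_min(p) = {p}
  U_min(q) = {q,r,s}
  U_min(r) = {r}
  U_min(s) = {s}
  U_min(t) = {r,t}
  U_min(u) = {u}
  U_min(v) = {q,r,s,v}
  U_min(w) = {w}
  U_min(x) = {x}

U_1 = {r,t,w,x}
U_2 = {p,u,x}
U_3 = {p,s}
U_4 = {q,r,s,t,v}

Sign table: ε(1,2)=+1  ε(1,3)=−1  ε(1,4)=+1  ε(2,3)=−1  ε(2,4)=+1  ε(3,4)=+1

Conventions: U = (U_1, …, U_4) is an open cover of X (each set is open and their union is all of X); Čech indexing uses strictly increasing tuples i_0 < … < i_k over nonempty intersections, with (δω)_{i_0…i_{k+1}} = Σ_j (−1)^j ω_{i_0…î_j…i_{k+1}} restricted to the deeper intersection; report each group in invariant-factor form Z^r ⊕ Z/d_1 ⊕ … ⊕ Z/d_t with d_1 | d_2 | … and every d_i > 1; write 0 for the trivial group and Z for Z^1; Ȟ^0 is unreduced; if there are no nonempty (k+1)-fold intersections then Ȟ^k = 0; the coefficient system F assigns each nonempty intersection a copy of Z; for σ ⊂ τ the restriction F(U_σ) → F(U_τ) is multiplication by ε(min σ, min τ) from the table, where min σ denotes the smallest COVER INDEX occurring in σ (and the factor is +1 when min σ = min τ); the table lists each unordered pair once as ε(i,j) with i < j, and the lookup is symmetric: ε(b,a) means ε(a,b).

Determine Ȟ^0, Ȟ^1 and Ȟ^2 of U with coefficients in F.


nonempty intersections:
  U12={x} U14={r,t} U23={p} U34={s}
C dims 4,4; δ0: rk 4, SNF 1^3·2
Ȟ^0: (4−4)−0=0 ⇒ 0
Ȟ^1: (4−0)−4=0 plus torsion [2] ⇒ Z/2
Ȟ^2: (0−0)−0=0 ⇒ 0

Ȟ^0(U;F) ≅ 0, Ȟ^1(U;F) ≅ Z/2 and Ȟ^2(U;F) ≅ 0


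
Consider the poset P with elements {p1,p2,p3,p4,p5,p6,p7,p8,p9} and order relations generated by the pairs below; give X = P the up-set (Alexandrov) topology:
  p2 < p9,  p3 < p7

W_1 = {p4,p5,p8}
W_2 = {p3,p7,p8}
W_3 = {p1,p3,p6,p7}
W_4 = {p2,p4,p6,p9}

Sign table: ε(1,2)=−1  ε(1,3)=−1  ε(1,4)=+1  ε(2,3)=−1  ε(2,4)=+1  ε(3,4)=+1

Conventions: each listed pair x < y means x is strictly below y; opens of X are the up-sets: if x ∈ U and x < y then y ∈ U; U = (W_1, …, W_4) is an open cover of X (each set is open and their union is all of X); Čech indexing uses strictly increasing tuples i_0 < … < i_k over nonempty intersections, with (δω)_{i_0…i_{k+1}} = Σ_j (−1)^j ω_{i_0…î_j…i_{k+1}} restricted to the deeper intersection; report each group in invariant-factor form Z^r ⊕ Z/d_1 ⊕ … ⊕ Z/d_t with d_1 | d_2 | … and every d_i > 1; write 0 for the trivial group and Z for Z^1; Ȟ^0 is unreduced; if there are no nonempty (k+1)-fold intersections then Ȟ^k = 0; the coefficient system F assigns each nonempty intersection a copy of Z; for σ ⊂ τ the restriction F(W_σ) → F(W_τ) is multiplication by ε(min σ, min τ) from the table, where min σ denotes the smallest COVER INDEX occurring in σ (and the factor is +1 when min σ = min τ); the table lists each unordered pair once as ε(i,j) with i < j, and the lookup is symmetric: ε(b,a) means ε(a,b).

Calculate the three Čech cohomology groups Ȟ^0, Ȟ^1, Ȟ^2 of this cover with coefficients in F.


Ȟ^0 ≅ Z,  Ȟ^1 ≅ Z,  Ȟ^2 ≅ 0

nerve of the cover:
  W12={p8} W14={p4} W23={p3,p7} W34={p6}
C dims 4,4; δ0: rk 3, SNF 1^3
Ȟ^0 = (4 − 3) − 0 = 1, so Ȟ^0 ≅ Z
Ȟ^1 = (4 − 0) − 3 = 1, so Ȟ^1 ≅ Z
Ȟ^2 = (0 − 0) − 0 = 0, so Ȟ^2 ≅ 0


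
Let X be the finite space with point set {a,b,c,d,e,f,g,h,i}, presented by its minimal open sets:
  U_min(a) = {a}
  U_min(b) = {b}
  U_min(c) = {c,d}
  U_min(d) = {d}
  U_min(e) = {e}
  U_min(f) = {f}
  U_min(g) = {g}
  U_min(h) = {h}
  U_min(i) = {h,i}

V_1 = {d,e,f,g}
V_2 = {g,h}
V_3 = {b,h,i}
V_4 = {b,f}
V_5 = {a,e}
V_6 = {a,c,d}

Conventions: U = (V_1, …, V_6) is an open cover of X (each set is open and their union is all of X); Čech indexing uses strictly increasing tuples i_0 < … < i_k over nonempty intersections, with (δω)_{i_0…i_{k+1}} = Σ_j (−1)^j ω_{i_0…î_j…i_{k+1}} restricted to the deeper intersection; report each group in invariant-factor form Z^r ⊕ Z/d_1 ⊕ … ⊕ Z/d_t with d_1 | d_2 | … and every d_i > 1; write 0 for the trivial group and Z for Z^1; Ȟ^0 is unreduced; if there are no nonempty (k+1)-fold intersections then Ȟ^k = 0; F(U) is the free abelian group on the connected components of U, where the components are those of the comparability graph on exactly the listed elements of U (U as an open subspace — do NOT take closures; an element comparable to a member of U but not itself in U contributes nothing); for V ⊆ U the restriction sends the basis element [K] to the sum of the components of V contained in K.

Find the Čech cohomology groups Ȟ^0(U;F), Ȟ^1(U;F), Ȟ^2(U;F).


intersection data:
  V12={g} V14={f} V15={e} V16={d} V23={h} V34={b} V56={a}
components per intersection:
  V1: {d} {e} {f} {g}
  V2: {g} {h}
  V3: {b} {h,i}
  V4: {b} {f}
  V5: {a} {e}
  V6: {a} {c,d}
  V12: {g}
  V14: {f}
  V15: {e}
  V16: {d}
  V23: {h}
  V34: {b}
  V56: {a}
C dims 14,7; δ0: rk 7, SNF 1^7
Ȟ^0 = (14 − 7) − 0 = 7, so Ȟ^0 ≅ Z^7
Ȟ^1 = (7 − 0) − 7 = 0, so Ȟ^1 ≅ 0
Ȟ^2 = (0 − 0) − 0 = 0, so Ȟ^2 ≅ 0

Ȟ^0(U;F) ≅ Z^7, Ȟ^1(U;F) ≅ 0 and Ȟ^2(U;F) ≅ 0


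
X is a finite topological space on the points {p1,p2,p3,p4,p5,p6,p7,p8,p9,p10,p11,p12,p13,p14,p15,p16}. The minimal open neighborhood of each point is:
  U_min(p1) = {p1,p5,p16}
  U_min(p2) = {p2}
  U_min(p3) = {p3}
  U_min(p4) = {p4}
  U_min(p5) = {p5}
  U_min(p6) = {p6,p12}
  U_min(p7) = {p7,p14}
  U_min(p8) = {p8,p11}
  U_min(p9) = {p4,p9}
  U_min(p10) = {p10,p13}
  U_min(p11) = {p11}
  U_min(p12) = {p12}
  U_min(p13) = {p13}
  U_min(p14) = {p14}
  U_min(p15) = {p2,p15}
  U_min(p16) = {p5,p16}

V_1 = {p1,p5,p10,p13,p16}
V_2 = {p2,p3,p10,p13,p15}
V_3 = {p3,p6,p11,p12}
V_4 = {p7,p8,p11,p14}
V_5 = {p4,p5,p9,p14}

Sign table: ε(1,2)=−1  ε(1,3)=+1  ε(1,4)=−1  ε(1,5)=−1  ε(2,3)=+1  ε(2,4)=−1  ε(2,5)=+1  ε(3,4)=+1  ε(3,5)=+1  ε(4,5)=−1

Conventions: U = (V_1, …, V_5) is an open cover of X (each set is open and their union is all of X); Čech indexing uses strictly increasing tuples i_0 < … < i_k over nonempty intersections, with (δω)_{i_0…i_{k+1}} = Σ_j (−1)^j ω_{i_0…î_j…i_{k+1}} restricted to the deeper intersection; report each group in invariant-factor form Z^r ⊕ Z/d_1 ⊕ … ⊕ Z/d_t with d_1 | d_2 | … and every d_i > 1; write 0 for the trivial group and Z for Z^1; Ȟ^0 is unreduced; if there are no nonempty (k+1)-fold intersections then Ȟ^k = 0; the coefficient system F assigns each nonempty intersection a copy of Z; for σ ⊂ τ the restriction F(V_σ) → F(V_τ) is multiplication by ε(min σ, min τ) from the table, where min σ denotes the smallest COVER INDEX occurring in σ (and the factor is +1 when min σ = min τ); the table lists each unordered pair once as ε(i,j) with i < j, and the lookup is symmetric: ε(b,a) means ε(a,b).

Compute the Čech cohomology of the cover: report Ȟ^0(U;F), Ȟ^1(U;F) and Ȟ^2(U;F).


intersection data:
  V12={p10,p13} V15={p5} V23={p3} V34={p11} V45={p14}
C dims 5,5; δ0: rk 5, SNF 1^4·2
Ȟ^0 = (5 − 5) − 0 = 0, so Ȟ^0 ≅ 0
Ȟ^1 = (5 − 0) − 5 = 0 plus torsion [2], so Ȟ^1 ≅ Z/2
Ȟ^2 = (0 − 0) − 0 = 0, so Ȟ^2 ≅ 0

Ȟ^0(U;F) ≅ 0,  Ȟ^1(U;F) ≅ Z/2,  Ȟ^2(U;F) ≅ 0


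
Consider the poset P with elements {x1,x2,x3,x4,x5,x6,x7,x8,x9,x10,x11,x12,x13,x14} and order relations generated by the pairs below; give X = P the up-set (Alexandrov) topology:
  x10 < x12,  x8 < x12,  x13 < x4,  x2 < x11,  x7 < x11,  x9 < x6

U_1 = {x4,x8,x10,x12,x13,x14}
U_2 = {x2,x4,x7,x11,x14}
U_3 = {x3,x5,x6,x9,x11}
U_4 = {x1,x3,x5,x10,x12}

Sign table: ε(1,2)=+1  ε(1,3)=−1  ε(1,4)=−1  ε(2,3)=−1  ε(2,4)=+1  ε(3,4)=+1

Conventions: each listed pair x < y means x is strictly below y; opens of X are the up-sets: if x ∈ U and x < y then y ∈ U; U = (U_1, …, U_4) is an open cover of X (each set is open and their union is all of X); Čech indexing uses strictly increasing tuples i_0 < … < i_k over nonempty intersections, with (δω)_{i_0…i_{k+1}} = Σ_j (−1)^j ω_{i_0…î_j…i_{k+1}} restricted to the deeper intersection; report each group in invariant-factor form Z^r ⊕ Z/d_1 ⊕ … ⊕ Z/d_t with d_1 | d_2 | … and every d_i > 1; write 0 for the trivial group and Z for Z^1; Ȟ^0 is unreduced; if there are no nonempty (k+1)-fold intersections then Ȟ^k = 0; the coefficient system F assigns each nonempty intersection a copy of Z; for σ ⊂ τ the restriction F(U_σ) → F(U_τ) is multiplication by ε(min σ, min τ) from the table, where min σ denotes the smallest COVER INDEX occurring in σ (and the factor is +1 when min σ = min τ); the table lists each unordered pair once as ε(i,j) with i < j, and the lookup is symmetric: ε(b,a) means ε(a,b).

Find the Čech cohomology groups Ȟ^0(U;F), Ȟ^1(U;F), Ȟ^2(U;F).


nerve simplices:
  U12={x4,x14} U14={x10,x12} U23={x11} U34={x3,x5}
C dims 4,4; δ0: rk 3, SNF 1^3
degree 0: 4−3−0 = 1 → Ȟ^0 ≅ Z
degree 1: 4−0−3 = 1 → Ȟ^1 ≅ Z
degree 2: 0−0−0 = 0 → Ȟ^2 ≅ 0

Ȟ^0 = Z, Ȟ^1 = Z and Ȟ^2 = 0


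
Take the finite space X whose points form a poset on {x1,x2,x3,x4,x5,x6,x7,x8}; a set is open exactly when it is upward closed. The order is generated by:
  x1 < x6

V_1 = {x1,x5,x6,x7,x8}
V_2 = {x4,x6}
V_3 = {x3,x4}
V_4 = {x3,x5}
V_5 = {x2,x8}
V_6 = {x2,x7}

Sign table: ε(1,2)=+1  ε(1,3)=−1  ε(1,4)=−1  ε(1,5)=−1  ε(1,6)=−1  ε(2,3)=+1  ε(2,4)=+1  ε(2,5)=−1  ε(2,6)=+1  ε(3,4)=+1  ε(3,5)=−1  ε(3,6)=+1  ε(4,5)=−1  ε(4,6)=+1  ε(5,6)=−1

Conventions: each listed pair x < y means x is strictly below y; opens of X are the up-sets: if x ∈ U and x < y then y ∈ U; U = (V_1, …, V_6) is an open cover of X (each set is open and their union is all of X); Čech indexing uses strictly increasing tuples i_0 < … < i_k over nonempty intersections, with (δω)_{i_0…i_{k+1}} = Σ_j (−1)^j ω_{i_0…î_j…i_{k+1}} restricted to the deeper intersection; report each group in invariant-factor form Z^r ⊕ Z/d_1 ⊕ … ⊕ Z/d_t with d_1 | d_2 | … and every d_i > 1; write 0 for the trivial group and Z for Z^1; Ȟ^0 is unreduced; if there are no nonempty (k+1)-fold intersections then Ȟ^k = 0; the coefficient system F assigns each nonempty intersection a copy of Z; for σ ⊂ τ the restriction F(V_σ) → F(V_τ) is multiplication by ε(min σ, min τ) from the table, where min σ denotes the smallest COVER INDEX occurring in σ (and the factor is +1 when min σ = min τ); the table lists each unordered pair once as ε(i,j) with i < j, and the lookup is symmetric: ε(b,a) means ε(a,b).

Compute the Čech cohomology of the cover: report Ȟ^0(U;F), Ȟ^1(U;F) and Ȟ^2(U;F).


nerve of the cover:
  V12={x6} V14={x5} V15={x8} V16={x7} V23={x4} V34={x3} V56={x2}
C dims 6,7; δ0: rk 6, SNF 1^5·2
Ȟ^0 = (6 − 6) − 0 = 0, so Ȟ^0 ≅ 0
Ȟ^1 = (7 − 0) − 6 = 1 plus torsion [2], so Ȟ^1 ≅ Z ⊕ Z/2
Ȟ^2 = (0 − 0) − 0 = 0, so Ȟ^2 ≅ 0

Ȟ^0 = 0, Ȟ^1 = Z ⊕ Z/2, Ȟ^2 = 0


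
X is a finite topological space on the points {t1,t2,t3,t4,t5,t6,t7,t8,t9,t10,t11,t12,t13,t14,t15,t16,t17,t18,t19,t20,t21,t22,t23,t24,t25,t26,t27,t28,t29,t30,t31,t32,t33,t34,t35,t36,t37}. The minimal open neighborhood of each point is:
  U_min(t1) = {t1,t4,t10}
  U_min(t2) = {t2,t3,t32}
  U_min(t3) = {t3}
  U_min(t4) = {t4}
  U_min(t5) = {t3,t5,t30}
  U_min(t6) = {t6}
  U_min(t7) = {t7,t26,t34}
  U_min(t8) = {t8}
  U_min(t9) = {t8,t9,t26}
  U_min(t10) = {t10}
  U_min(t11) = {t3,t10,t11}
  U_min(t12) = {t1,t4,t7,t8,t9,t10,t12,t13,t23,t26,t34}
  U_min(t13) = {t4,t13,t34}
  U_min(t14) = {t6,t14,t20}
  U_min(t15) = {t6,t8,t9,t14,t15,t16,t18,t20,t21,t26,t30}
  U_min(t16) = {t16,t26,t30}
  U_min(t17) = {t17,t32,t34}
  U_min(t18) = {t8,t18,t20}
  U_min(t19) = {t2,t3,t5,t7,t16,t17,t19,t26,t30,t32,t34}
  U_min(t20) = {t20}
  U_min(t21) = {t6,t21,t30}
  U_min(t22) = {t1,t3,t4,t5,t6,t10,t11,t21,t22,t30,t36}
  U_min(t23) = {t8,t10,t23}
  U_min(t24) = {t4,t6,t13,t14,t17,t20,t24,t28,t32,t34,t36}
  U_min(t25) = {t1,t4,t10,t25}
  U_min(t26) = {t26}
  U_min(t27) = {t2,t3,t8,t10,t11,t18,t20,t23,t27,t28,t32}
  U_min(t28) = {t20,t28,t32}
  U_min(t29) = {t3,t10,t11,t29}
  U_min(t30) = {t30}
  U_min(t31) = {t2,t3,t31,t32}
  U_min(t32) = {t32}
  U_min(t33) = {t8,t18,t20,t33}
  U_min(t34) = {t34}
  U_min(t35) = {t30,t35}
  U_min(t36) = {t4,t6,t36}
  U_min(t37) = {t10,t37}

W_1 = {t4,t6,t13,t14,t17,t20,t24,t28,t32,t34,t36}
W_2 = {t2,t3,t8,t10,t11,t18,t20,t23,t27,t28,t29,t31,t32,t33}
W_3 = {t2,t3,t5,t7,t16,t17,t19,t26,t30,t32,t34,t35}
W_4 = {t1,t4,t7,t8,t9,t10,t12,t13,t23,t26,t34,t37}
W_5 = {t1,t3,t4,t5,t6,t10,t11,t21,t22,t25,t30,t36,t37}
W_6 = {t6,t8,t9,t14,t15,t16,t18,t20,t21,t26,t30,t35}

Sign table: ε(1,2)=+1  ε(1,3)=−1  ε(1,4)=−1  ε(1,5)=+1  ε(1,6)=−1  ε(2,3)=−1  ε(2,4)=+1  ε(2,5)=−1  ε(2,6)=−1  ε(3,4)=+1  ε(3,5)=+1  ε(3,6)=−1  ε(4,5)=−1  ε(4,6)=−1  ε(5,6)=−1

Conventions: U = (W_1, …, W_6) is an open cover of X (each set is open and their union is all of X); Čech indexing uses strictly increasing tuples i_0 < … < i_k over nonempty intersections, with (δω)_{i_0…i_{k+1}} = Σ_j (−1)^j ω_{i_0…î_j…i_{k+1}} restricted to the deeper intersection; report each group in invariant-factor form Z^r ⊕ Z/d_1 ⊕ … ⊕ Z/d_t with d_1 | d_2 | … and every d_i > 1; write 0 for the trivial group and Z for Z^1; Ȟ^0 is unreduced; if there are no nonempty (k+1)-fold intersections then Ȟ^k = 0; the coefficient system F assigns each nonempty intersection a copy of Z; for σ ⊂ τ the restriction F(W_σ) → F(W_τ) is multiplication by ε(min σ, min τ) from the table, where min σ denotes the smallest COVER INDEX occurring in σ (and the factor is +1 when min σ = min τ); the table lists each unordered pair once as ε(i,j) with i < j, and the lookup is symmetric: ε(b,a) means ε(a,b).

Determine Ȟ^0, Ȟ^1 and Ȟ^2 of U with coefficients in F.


Ȟ^0(U;F) ≅ 0,  Ȟ^1(U;F) ≅ Z/2,  Ȟ^2(U;F) ≅ Z

cover nerve:
  W12={t20,t28,t32} W13={t17,t32,t34} W14={t4,t13,t34} W15={t4,t6,t36} W16={t6,t14,t20} W23={t2,t3,t32} W24={t8,t10,t23} W25={t3,t10,t11} W26={t8,t18,t20} W34={t7,t26,t34} W35={t3,t5,t30} W36={t16,t26,t30,t35} W45={t1,t4,t10,t37} W46={t8,t9,t26} W56={t6,t21,t30}
  W123={t32} W126={t20} W134={t34} W145={t4} W156={t6} W235={t3} W245={t10} W246={t8} W346={t26} W356={t30}
C dims 6,15,10; δ0: rk 6, SNF 1^5·2; δ1: rk 9, SNF 1^9
Ȟ^0: (6−6)−0=0 ⇒ 0
Ȟ^1: (15−9)−6=0 plus torsion [2] ⇒ Z/2
Ȟ^2: (10−0)−9=1 ⇒ Z


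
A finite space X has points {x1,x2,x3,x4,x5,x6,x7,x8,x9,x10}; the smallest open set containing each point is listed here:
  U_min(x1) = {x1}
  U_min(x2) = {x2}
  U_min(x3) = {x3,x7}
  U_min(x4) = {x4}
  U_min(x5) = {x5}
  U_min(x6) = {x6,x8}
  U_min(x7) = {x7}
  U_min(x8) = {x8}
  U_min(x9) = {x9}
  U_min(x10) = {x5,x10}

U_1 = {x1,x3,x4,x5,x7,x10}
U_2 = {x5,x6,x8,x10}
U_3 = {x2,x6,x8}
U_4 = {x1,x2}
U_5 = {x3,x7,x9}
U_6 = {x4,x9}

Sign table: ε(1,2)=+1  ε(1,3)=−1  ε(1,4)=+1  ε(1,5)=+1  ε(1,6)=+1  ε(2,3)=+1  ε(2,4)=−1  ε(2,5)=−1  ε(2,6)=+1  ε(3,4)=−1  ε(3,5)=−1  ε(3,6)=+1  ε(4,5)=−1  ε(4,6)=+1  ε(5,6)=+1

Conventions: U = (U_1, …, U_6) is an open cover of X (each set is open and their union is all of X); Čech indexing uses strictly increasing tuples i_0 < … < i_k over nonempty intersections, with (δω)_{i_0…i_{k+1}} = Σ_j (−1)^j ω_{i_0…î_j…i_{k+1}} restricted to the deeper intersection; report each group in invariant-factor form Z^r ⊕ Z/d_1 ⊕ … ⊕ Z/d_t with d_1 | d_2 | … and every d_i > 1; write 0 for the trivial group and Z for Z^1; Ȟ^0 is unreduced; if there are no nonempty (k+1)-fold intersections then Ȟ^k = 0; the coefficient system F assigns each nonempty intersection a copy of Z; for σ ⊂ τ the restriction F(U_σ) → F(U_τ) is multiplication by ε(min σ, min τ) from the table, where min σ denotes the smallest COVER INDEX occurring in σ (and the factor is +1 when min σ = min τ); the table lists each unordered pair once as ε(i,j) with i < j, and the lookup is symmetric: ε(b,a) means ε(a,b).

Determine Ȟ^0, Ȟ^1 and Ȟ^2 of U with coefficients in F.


Ȟ^0(U;F) ≅ 0, Ȟ^1(U;F) ≅ Z ⊕ Z/2 and Ȟ^2(U;F) ≅ 0

nonempty intersections:
  U12={x5,x10} U14={x1} U15={x3,x7} U16={x4} U23={x6,x8} U34={x2} U56={x9}
C dims 6,7; δ0: rk 6, SNF 1^5·2
Ȟ^0: (6−6)−0=0 ⇒ 0
Ȟ^1: (7−0)−6=1 plus torsion [2] ⇒ Z ⊕ Z/2
Ȟ^2: (0−0)−0=0 ⇒ 0


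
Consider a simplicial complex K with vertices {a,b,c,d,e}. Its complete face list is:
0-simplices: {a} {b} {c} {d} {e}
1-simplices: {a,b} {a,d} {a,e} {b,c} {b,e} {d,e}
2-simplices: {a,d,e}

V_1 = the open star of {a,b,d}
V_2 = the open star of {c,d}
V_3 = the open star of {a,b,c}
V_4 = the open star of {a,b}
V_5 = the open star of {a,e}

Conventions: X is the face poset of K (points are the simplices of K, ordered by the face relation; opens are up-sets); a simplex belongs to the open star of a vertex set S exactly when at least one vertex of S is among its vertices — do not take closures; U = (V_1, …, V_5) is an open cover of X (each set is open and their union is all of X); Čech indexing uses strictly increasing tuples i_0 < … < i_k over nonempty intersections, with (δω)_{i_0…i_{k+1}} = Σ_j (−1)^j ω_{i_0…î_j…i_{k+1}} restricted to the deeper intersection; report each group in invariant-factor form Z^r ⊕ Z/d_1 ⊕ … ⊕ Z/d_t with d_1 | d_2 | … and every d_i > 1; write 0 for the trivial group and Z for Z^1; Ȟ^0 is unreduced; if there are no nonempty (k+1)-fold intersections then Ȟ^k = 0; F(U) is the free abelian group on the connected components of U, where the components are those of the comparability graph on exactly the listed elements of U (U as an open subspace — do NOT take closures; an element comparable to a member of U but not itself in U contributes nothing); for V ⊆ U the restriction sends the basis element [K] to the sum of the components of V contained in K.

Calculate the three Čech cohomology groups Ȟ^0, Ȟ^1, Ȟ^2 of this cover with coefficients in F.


Ȟ^0 ≅ Z, Ȟ^1 ≅ Z, Ȟ^2 ≅ 0

nonempty intersections:
  V1={{a},{b},{d},{a,b},{a,d},{a,e},{b,c},{b,e},{d,e},{a,d,e}} V2={{c},{d},{a,d},{b,c},{d,e},{a,d,e}} V3={{a},{b},{c},{a,b},{a,d},{a,e},{b,c},{b,e},{a,d,e}} V4={{a},{b},{a,b},{a,d},{a,e},{b,c},{b,e},{a,d,e}} V5={{a},{e},{a,b},{a,d},{a,e},{b,e},{d,e},{a,d,e}}
  V12={{d},{a,d},{b,c},{d,e},{a,d,e}} V13={{a},{b},{a,b},{a,d},{a,e},{b,c},{b,e},{a,d,e}} V14={{a},{b},{a,b},{a,d},{a,e},{b,c},{b,e},{a,d,e}} V15={{a},{a,b},{a,d},{a,e},{b,e},{d,e},{a,d,e}} V23={{c},{a,d},{b,c},{a,d,e}} V24={{a,d},{b,c},{a,d,e}} V25={{a,d},{d,e},{a,d,e}} V34={{a},{b},{a,b},{a,d},{a,e},{b,c},{b,e},{a,d,e}} V35={{a},{a,b},{a,d},{a,e},{b,e},{a,d,e}} V45={{a},{a,b},{a,d},{a,e},{b,e},{a,d,e}}
  V123={{a,d},{b,c},{a,d,e}} V124={{a,d},{b,c},{a,d,e}} V125={{a,d},{d,e},{a,d,e}} V134={{a},{b},{a,b},{a,d},{a,e},{b,c},{b,e},{a,d,e}} V135={{a},{a,b},{a,d},{a,e},{b,e},{a,d,e}} V145={{a},{a,b},{a,d},{a,e},{b,e},{a,d,e}} V234={{a,d},{b,c},{a,d,e}} V235={{a,d},{a,d,e}} V245={{a,d},{a,d,e}} V345={{a},{a,b},{a,d},{a,e},{b,e},{a,d,e}}
  V1234={{a,d},{b,c},{a,d,e}} V1235={{a,d},{a,d,e}} V1245={{a,d},{a,d,e}} V1345={{a},{a,b},{a,d},{a,e},{b,e},{a,d,e}} V2345={{a,d},{a,d,e}}
  V12345={{a,d},{a,d,e}}
components per intersection:
  V1: {{a},{b},{d},{a,b},{a,d},{a,e},{b,c},{b,e},{d,e},{a,d,e}}
  V2: {{c},{b,c}} {{d},{a,d},{d,e},{a,d,e}}
  V3: {{a},{b},{c},{a,b},{a,d},{a,e},{b,c},{b,e},{a,d,e}}
  V4: {{a},{b},{a,b},{a,d},{a,e},{b,c},{b,e},{a,d,e}}
  V5: {{a},{e},{a,b},{a,d},{a,e},{b,e},{d,e},{a,d,e}}
  V12: {{d},{a,d},{d,e},{a,d,e}} {{b,c}}
  V13: {{a},{b},{a,b},{a,d},{a,e},{b,c},{b,e},{a,d,e}}
  V14: {{a},{b},{a,b},{a,d},{a,e},{b,c},{b,e},{a,d,e}}
  V15: {{a},{a,b},{a,d},{a,e},{d,e},{a,d,e}} {{b,e}}
  V23: {{c},{b,c}} {{a,d},{a,d,e}}
  V24: {{a,d},{a,d,e}} {{b,c}}
  V25: {{a,d},{d,e},{a,d,e}}
  V34: {{a},{b},{a,b},{a,d},{a,e},{b,c},{b,e},{a,d,e}}
  V35: {{a},{a,b},{a,d},{a,e},{a,d,e}} {{b,e}}
  V45: {{a},{a,b},{a,d},{a,e},{a,d,e}} {{b,e}}
  V123: {{a,d},{a,d,e}} {{b,c}}
  V124: {{a,d},{a,d,e}} {{b,c}}
  V125: {{a,d},{d,e},{a,d,e}}
  V134: {{a},{b},{a,b},{a,d},{a,e},{b,c},{b,e},{a,d,e}}
  V135: {{a},{a,b},{a,d},{a,e},{a,d,e}} {{b,e}}
  V145: {{a},{a,b},{a,d},{a,e},{a,d,e}} {{b,e}}
  V234: {{a,d},{a,d,e}} {{b,c}}
  V235: {{a,d},{a,d,e}}
  V245: {{a,d},{a,d,e}}
  V345: {{a},{a,b},{a,d},{a,e},{a,d,e}} {{b,e}}
  V1234: {{a,d},{a,d,e}} {{b,c}}
  V1235: {{a,d},{a,d,e}}
  V1245: {{a,d},{a,d,e}}
  V1345: {{a},{a,b},{a,d},{a,e},{a,d,e}} {{b,e}}
  V2345: {{a,d},{a,d,e}}
  V12345: {{a,d},{a,d,e}}
C dims 6,16,16,7; δ0: rk 5, SNF 1^5; δ1: rk 10, SNF 1^10; δ2: rk 6, SNF 1^6
Ȟ^0: (6−5)−0=1 ⇒ Z
Ȟ^1: (16−10)−5=1 ⇒ Z
Ȟ^2: (16−6)−10=0 ⇒ 0


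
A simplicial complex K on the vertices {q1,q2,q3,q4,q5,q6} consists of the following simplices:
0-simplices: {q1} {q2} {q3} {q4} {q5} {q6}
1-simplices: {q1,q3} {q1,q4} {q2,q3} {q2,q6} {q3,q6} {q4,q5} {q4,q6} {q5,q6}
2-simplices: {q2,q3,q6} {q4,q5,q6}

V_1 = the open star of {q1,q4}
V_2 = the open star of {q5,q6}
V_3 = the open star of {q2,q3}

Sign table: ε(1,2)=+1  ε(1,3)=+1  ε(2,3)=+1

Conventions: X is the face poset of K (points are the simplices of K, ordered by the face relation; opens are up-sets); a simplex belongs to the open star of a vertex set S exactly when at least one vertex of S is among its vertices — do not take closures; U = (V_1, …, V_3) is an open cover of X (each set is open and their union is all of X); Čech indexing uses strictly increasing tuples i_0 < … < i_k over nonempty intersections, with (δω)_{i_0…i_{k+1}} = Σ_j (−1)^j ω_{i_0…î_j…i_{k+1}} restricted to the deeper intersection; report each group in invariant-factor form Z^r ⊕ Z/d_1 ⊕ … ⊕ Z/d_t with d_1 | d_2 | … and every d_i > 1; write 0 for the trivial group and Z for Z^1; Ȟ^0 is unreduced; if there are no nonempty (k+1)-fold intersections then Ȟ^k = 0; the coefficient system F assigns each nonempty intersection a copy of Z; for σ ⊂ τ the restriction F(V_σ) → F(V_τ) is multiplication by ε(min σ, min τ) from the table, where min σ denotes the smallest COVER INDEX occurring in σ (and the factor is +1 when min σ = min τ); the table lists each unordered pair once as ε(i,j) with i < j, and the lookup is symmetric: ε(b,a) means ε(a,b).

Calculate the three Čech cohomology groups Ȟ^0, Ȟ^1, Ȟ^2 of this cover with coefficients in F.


Ȟ^0 ≅ Z; Ȟ^1 ≅ Z; Ȟ^2 ≅ 0

nonempty intersections:
  V1={{q1},{q4},{q1,q3},{q1,q4},{q4,q5},{q4,q6},{q4,q5,q6}} V2={{q5},{q6},{q2,q6},{q3,q6},{q4,q5},{q4,q6},{q5,q6},{q2,q3,q6},{q4,q5,q6}} V3={{q2},{q3},{q1,q3},{q2,q3},{q2,q6},{q3,q6},{q2,q3,q6}}
  V12={{q4,q5},{q4,q6},{q4,q5,q6}} V13={{q1,q3}} V23={{q2,q6},{q3,q6},{q2,q3,q6}}
C dims 3,3; δ0: rk 2, SNF 1^2
Ȟ^0: (3−2)−0=1 ⇒ Z
Ȟ^1: (3−0)−2=1 ⇒ Z
Ȟ^2: (0−0)−0=0 ⇒ 0


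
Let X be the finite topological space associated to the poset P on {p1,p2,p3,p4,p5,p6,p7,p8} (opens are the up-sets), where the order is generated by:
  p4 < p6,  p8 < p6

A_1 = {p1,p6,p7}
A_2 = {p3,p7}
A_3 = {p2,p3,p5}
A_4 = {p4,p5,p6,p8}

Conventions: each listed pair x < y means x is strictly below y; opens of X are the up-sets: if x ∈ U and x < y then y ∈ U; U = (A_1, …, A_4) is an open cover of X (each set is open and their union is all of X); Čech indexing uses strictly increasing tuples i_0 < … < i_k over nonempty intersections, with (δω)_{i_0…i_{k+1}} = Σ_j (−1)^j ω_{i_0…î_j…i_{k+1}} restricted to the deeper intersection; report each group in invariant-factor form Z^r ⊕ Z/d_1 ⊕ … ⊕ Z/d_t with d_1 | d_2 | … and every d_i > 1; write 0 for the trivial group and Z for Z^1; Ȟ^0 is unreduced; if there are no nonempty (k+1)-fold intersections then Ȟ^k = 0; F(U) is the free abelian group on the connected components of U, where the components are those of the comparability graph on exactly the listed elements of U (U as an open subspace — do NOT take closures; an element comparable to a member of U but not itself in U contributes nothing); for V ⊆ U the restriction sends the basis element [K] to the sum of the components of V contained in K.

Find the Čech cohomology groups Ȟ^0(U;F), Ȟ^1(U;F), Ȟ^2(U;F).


Ȟ^0 ≅ Z^6; Ȟ^1 ≅ 0; Ȟ^2 ≅ 0

nerve of the cover:
  A12={p7} A14={p6} A23={p3} A34={p5}
components per intersection:
  A1: {p1} {p6} {p7}
  A2: {p3} {p7}
  A3: {p2} {p3} {p5}
  A4: {p4,p6,p8} {p5}
  A12: {p7}
  A14: {p6}
  A23: {p3}
  A34: {p5}
C dims 10,4; δ0: rk 4, SNF 1^4
Ȟ^0 = (10 − 4) − 0 = 6, so Ȟ^0 ≅ Z^6
Ȟ^1 = (4 − 0) − 4 = 0, so Ȟ^1 ≅ 0
Ȟ^2 = (0 − 0) − 0 = 0, so Ȟ^2 ≅ 0


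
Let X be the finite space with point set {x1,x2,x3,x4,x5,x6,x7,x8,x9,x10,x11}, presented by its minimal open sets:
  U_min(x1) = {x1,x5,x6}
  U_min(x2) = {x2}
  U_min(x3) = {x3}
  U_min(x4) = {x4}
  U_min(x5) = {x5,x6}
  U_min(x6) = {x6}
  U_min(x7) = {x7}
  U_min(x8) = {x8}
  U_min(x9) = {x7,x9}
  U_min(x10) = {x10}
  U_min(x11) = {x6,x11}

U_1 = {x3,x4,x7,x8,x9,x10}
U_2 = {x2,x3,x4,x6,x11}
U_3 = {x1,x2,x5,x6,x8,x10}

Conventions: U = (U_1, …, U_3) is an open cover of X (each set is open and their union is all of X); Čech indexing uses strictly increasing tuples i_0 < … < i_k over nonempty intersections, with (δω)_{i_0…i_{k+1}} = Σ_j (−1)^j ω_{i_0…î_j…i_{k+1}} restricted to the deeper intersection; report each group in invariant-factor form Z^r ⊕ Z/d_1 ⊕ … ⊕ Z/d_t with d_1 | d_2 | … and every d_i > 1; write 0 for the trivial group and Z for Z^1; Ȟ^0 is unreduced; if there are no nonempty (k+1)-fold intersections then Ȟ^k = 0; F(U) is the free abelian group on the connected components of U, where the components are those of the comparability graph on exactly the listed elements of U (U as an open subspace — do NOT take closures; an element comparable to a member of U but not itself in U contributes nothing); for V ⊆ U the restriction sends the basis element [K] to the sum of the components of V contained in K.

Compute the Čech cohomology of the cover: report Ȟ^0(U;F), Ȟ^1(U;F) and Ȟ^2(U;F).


nonempty intersections:
  U12={x3,x4} U13={x8,x10} U23={x2,x6}
components per intersection:
  U1: {x3} {x4} {x7,x9} {x8} {x10}
  U2: {x2} {x3} {x4} {x6,x11}
  U3: {x1,x5,x6} {x2} {x8} {x10}
  U12: {x3} {x4}
  U13: {x8} {x10}
  U23: {x2} {x6}
C dims 13,6; δ0: rk 6, SNF 1^6
Ȟ^0: (13−6)−0=7 ⇒ Z^7
Ȟ^1: (6−0)−6=0 ⇒ 0
Ȟ^2: (0−0)−0=0 ⇒ 0

Ȟ^0(U;F) ≅ Z^7, Ȟ^1(U;F) ≅ 0, Ȟ^2(U;F) ≅ 0


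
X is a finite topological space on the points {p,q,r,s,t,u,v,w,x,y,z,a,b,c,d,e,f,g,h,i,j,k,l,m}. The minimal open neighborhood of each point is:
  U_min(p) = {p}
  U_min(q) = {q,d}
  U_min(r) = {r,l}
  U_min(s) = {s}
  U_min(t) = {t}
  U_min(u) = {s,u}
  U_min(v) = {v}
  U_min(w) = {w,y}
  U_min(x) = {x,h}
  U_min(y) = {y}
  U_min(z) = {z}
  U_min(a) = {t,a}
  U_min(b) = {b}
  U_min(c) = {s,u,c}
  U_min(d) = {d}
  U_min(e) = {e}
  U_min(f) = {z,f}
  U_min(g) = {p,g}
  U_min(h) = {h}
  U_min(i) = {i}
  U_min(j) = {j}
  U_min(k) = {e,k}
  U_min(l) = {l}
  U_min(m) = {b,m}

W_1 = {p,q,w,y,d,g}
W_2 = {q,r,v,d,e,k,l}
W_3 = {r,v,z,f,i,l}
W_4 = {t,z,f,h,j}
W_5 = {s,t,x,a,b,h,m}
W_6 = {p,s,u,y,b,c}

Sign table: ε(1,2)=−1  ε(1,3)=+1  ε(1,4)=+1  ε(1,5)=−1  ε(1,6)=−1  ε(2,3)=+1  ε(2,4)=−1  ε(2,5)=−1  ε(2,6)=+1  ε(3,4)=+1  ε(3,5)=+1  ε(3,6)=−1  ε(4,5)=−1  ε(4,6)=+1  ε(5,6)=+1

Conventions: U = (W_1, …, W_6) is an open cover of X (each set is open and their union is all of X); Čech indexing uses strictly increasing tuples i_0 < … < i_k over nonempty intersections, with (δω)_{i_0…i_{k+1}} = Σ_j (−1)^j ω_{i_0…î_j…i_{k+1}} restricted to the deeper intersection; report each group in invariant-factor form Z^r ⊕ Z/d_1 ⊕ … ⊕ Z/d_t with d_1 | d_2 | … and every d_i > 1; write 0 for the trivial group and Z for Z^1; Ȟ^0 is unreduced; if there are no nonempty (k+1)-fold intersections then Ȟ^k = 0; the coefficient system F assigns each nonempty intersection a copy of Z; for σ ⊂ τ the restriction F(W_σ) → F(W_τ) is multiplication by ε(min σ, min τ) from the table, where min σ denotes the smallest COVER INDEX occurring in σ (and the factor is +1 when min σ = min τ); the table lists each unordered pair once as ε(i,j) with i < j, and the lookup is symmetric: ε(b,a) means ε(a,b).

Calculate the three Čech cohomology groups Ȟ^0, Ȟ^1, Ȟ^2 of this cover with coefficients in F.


Ȟ^0 ≅ 0,  Ȟ^1 ≅ Z/2,  Ȟ^2 ≅ 0

nerve simplices:
  W12={q,d} W16={p,y} W23={r,v,l} W34={z,f} W45={t,h} W56={s,b}
C dims 6,6; δ0: rk 6, SNF 1^5·2
degree 0: 6−6−0 = 0 → Ȟ^0 ≅ 0
degree 1: 6−0−6 = 0 plus torsion [2] → Ȟ^1 ≅ Z/2
degree 2: 0−0−0 = 0 → Ȟ^2 ≅ 0


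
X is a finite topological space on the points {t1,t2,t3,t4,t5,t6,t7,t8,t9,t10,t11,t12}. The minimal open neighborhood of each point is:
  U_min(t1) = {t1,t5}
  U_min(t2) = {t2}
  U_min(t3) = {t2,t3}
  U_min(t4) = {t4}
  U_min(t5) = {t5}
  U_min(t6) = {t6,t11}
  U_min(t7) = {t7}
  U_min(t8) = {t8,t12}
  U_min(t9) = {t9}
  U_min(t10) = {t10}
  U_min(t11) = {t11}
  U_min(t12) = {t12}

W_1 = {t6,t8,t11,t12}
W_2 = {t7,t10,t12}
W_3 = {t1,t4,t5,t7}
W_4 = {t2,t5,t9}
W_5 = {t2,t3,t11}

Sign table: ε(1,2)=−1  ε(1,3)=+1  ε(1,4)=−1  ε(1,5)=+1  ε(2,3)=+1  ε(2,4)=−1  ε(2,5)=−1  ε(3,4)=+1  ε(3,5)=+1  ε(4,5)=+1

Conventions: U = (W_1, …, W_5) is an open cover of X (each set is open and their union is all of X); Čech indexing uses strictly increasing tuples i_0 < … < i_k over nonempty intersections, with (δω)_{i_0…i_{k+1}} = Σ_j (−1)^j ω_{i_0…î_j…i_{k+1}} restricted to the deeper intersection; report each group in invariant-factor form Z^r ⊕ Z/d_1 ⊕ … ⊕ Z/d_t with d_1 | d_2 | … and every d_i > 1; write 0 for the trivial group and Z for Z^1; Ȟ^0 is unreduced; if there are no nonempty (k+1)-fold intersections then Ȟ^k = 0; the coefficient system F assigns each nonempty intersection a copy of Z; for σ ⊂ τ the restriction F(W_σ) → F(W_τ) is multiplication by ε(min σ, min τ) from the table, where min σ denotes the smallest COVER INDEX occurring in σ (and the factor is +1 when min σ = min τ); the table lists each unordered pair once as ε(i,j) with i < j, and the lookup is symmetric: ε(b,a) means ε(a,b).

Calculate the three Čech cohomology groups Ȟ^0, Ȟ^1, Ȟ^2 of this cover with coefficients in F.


nerve of the cover:
  W12={t12} W15={t11} W23={t7} W34={t5} W45={t2}
C dims 5,5; δ0: rk 5, SNF 1^4·2
Ȟ^0 = (5 − 5) − 0 = 0, so Ȟ^0 ≅ 0
Ȟ^1 = (5 − 0) − 5 = 0 plus torsion [2], so Ȟ^1 ≅ Z/2
Ȟ^2 = (0 − 0) − 0 = 0, so Ȟ^2 ≅ 0

Ȟ^0(U;F) ≅ 0, Ȟ^1(U;F) ≅ Z/2, Ȟ^2(U;F) ≅ 0


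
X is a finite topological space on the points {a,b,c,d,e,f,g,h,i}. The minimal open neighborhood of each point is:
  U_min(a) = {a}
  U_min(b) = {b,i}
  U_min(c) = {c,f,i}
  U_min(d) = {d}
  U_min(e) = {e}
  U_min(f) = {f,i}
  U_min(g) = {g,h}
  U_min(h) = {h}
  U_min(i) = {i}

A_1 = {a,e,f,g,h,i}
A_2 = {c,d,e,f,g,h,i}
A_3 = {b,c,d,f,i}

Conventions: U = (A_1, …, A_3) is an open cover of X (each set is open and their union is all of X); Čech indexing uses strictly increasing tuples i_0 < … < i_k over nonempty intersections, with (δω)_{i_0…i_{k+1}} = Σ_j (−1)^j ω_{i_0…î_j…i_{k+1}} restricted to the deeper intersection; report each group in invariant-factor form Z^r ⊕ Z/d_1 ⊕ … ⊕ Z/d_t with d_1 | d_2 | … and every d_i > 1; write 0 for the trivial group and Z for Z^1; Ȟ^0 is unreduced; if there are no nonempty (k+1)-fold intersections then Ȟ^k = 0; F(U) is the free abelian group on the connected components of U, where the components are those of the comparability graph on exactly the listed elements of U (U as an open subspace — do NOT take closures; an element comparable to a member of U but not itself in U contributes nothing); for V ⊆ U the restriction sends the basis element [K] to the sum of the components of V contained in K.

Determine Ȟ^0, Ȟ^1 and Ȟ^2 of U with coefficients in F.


cover nerve:
  A12={e,f,g,h,i} A13={f,i} A23={c,d,f,i}
  A123={f,i}
components per intersection:
  A1: {a} {e} {f,i} {g,h}
  A2: {c,f,i} {d} {e} {g,h}
  A3: {b,c,f,i} {d}
  A12: {e} {f,i} {g,h}
  A13: {f,i}
  A23: {c,f,i} {d}
  A123: {f,i}
C dims 10,6,1; δ0: rk 5, SNF 1^5; δ1: rk 1, SNF 1^1
Ȟ^0: (10−5)−0=5 ⇒ Z^5
Ȟ^1: (6−1)−5=0 ⇒ 0
Ȟ^2: (1−0)−1=0 ⇒ 0

Ȟ^0 = Z^5, Ȟ^1 = 0, Ȟ^2 = 0


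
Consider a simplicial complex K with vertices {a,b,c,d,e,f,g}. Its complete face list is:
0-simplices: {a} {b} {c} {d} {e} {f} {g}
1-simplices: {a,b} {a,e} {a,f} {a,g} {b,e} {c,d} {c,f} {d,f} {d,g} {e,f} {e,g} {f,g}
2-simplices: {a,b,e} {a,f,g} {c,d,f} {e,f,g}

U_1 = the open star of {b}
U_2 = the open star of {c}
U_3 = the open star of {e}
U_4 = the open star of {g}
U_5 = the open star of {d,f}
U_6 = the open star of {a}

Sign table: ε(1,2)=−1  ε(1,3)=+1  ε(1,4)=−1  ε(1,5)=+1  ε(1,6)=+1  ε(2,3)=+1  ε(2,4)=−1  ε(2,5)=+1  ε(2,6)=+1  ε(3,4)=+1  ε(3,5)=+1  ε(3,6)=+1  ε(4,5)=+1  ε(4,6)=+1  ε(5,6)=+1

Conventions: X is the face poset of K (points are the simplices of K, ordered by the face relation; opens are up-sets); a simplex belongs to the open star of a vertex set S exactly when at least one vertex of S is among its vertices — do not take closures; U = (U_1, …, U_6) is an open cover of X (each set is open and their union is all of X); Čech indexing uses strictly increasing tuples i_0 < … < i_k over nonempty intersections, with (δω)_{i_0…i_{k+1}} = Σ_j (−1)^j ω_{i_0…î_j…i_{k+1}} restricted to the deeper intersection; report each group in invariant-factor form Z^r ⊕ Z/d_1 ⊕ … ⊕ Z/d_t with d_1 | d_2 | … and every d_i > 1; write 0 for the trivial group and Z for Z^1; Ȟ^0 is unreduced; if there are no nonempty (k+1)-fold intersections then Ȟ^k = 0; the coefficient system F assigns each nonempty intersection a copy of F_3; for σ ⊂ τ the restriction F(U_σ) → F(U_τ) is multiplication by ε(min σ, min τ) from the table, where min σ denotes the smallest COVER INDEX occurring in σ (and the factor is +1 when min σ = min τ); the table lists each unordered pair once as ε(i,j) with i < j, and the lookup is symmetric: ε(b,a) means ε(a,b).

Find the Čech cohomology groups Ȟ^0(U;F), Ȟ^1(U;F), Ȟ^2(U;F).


intersection data:
  U1={{b},{a,b},{b,e},{a,b,e}} U2={{c},{c,d},{c,f},{c,d,f}} U3={{e},{a,e},{b,e},{e,f},{e,g},{a,b,e},{e,f,g}} U4={{g},{a,g},{d,g},{e,g},{f,g},{a,f,g},{e,f,g}} U5={{d},{f},{a,f},{c,d},{c,f},{d,f},{d,g},{e,f},{f,g},{a,f,g},{c,d,f},{e,f,g}} U6={{a},{a,b},{a,e},{a,f},{a,g},{a,b,e},{a,f,g}}
  U13={{b,e},{a,b,e}} U16={{a,b},{a,b,e}} U25={{c,d},{c,f},{c,d,f}} U34={{e,g},{e,f,g}} U35={{e,f},{e,f,g}} U36={{a,e},{a,b,e}} U45={{d,g},{f,g},{a,f,g},{e,f,g}} U46={{a,g},{a,f,g}} U56={{a,f},{a,f,g}}
  U136={{a,b,e}} U345={{e,f,g}} U456={{a,f,g}}
C dims 6,9,3; δ0: rk_F3 5; δ1: rk_F3 3
Ȟ^0 = (6 − 5) − 0 = 1, so Ȟ^0 ≅ Z/3
Ȟ^1 = (9 − 3) − 5 = 1, so Ȟ^1 ≅ Z/3
Ȟ^2 = (3 − 0) − 3 = 0, so Ȟ^2 ≅ 0

Ȟ^0(U;F) ≅ Z/3; Ȟ^1(U;F) ≅ Z/3; Ȟ^2(U;F) ≅ 0
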